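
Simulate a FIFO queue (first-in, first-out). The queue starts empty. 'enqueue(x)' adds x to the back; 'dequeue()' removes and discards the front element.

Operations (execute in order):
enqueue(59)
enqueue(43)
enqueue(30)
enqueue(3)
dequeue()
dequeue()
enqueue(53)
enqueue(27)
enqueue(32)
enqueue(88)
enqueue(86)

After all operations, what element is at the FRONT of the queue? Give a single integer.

enqueue(59): queue = [59]
enqueue(43): queue = [59, 43]
enqueue(30): queue = [59, 43, 30]
enqueue(3): queue = [59, 43, 30, 3]
dequeue(): queue = [43, 30, 3]
dequeue(): queue = [30, 3]
enqueue(53): queue = [30, 3, 53]
enqueue(27): queue = [30, 3, 53, 27]
enqueue(32): queue = [30, 3, 53, 27, 32]
enqueue(88): queue = [30, 3, 53, 27, 32, 88]
enqueue(86): queue = [30, 3, 53, 27, 32, 88, 86]

Answer: 30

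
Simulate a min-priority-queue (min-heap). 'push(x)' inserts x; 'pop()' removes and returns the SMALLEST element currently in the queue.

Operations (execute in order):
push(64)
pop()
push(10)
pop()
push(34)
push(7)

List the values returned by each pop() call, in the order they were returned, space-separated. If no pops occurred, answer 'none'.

push(64): heap contents = [64]
pop() → 64: heap contents = []
push(10): heap contents = [10]
pop() → 10: heap contents = []
push(34): heap contents = [34]
push(7): heap contents = [7, 34]

Answer: 64 10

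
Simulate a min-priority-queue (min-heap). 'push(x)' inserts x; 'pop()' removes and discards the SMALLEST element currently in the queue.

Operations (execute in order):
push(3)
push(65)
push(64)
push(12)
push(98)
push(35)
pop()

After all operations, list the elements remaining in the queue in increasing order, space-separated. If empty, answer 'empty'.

Answer: 12 35 64 65 98

Derivation:
push(3): heap contents = [3]
push(65): heap contents = [3, 65]
push(64): heap contents = [3, 64, 65]
push(12): heap contents = [3, 12, 64, 65]
push(98): heap contents = [3, 12, 64, 65, 98]
push(35): heap contents = [3, 12, 35, 64, 65, 98]
pop() → 3: heap contents = [12, 35, 64, 65, 98]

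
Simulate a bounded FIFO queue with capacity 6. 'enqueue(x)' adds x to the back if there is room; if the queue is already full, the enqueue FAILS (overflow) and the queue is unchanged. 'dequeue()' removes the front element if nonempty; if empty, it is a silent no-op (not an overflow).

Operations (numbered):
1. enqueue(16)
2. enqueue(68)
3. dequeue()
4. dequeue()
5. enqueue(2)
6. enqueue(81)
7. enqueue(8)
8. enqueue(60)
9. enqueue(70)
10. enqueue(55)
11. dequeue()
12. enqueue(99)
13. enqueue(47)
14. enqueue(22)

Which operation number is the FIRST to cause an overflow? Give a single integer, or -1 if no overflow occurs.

Answer: 13

Derivation:
1. enqueue(16): size=1
2. enqueue(68): size=2
3. dequeue(): size=1
4. dequeue(): size=0
5. enqueue(2): size=1
6. enqueue(81): size=2
7. enqueue(8): size=3
8. enqueue(60): size=4
9. enqueue(70): size=5
10. enqueue(55): size=6
11. dequeue(): size=5
12. enqueue(99): size=6
13. enqueue(47): size=6=cap → OVERFLOW (fail)
14. enqueue(22): size=6=cap → OVERFLOW (fail)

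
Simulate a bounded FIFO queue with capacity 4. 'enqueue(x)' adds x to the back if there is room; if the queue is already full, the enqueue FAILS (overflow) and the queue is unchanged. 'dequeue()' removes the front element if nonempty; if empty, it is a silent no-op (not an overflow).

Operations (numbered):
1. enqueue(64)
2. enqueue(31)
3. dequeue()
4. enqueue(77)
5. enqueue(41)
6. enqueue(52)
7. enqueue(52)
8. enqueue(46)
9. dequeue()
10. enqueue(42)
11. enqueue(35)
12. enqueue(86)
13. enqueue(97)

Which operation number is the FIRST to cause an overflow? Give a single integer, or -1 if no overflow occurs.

1. enqueue(64): size=1
2. enqueue(31): size=2
3. dequeue(): size=1
4. enqueue(77): size=2
5. enqueue(41): size=3
6. enqueue(52): size=4
7. enqueue(52): size=4=cap → OVERFLOW (fail)
8. enqueue(46): size=4=cap → OVERFLOW (fail)
9. dequeue(): size=3
10. enqueue(42): size=4
11. enqueue(35): size=4=cap → OVERFLOW (fail)
12. enqueue(86): size=4=cap → OVERFLOW (fail)
13. enqueue(97): size=4=cap → OVERFLOW (fail)

Answer: 7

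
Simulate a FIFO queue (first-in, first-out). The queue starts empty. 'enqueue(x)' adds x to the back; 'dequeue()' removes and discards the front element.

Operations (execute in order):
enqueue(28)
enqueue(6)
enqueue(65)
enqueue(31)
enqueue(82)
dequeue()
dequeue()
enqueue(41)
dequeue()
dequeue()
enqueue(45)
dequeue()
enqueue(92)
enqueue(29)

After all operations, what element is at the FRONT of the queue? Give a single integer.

enqueue(28): queue = [28]
enqueue(6): queue = [28, 6]
enqueue(65): queue = [28, 6, 65]
enqueue(31): queue = [28, 6, 65, 31]
enqueue(82): queue = [28, 6, 65, 31, 82]
dequeue(): queue = [6, 65, 31, 82]
dequeue(): queue = [65, 31, 82]
enqueue(41): queue = [65, 31, 82, 41]
dequeue(): queue = [31, 82, 41]
dequeue(): queue = [82, 41]
enqueue(45): queue = [82, 41, 45]
dequeue(): queue = [41, 45]
enqueue(92): queue = [41, 45, 92]
enqueue(29): queue = [41, 45, 92, 29]

Answer: 41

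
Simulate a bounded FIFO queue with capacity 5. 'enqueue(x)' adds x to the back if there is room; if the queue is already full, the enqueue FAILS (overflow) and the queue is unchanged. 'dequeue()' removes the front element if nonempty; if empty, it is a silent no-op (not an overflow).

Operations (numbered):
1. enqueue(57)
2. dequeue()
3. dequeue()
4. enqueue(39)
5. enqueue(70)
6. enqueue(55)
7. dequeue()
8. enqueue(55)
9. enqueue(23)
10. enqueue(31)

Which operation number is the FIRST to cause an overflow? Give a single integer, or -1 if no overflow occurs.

Answer: -1

Derivation:
1. enqueue(57): size=1
2. dequeue(): size=0
3. dequeue(): empty, no-op, size=0
4. enqueue(39): size=1
5. enqueue(70): size=2
6. enqueue(55): size=3
7. dequeue(): size=2
8. enqueue(55): size=3
9. enqueue(23): size=4
10. enqueue(31): size=5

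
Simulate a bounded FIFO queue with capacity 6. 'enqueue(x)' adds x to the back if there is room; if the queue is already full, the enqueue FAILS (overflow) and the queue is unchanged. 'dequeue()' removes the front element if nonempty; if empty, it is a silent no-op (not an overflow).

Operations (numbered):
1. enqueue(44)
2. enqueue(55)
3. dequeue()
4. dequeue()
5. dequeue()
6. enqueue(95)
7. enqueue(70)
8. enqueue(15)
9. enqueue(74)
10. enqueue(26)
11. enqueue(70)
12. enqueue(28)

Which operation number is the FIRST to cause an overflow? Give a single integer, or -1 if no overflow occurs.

Answer: 12

Derivation:
1. enqueue(44): size=1
2. enqueue(55): size=2
3. dequeue(): size=1
4. dequeue(): size=0
5. dequeue(): empty, no-op, size=0
6. enqueue(95): size=1
7. enqueue(70): size=2
8. enqueue(15): size=3
9. enqueue(74): size=4
10. enqueue(26): size=5
11. enqueue(70): size=6
12. enqueue(28): size=6=cap → OVERFLOW (fail)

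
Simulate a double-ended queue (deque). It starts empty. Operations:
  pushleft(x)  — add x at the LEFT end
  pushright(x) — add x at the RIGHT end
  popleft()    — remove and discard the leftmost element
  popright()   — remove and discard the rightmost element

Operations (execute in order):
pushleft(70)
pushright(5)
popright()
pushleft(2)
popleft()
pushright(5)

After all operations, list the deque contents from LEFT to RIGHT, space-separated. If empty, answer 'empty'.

pushleft(70): [70]
pushright(5): [70, 5]
popright(): [70]
pushleft(2): [2, 70]
popleft(): [70]
pushright(5): [70, 5]

Answer: 70 5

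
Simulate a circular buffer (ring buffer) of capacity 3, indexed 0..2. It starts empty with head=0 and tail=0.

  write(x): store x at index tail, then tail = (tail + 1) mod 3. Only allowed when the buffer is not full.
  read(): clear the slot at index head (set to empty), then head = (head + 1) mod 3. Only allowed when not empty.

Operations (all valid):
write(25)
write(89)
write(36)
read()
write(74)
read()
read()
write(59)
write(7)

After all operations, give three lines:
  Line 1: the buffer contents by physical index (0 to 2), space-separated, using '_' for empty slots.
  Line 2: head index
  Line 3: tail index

Answer: 74 59 7
0
0

Derivation:
write(25): buf=[25 _ _], head=0, tail=1, size=1
write(89): buf=[25 89 _], head=0, tail=2, size=2
write(36): buf=[25 89 36], head=0, tail=0, size=3
read(): buf=[_ 89 36], head=1, tail=0, size=2
write(74): buf=[74 89 36], head=1, tail=1, size=3
read(): buf=[74 _ 36], head=2, tail=1, size=2
read(): buf=[74 _ _], head=0, tail=1, size=1
write(59): buf=[74 59 _], head=0, tail=2, size=2
write(7): buf=[74 59 7], head=0, tail=0, size=3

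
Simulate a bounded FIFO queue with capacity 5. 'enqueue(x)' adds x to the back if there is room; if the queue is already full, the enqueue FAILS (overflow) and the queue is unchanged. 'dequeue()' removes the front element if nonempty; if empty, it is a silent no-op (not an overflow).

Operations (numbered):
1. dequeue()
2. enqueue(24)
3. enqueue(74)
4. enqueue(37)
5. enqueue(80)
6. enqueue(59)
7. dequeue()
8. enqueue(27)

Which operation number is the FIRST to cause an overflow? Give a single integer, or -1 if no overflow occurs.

Answer: -1

Derivation:
1. dequeue(): empty, no-op, size=0
2. enqueue(24): size=1
3. enqueue(74): size=2
4. enqueue(37): size=3
5. enqueue(80): size=4
6. enqueue(59): size=5
7. dequeue(): size=4
8. enqueue(27): size=5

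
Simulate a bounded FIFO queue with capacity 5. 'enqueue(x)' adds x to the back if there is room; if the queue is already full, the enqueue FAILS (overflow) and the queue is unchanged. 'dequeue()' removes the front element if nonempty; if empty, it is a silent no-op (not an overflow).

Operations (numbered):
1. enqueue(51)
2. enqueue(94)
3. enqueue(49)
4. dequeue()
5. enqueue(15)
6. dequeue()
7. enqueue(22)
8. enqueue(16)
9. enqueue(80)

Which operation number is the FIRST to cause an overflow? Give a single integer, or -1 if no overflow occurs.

Answer: -1

Derivation:
1. enqueue(51): size=1
2. enqueue(94): size=2
3. enqueue(49): size=3
4. dequeue(): size=2
5. enqueue(15): size=3
6. dequeue(): size=2
7. enqueue(22): size=3
8. enqueue(16): size=4
9. enqueue(80): size=5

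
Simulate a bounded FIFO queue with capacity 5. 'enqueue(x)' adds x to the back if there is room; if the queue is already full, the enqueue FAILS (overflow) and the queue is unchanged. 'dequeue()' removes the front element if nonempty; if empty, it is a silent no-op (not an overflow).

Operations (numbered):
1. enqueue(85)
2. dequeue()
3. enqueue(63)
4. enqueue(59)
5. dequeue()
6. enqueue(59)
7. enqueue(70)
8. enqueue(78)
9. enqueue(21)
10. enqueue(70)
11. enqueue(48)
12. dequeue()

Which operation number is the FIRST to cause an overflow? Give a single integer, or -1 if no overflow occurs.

Answer: 10

Derivation:
1. enqueue(85): size=1
2. dequeue(): size=0
3. enqueue(63): size=1
4. enqueue(59): size=2
5. dequeue(): size=1
6. enqueue(59): size=2
7. enqueue(70): size=3
8. enqueue(78): size=4
9. enqueue(21): size=5
10. enqueue(70): size=5=cap → OVERFLOW (fail)
11. enqueue(48): size=5=cap → OVERFLOW (fail)
12. dequeue(): size=4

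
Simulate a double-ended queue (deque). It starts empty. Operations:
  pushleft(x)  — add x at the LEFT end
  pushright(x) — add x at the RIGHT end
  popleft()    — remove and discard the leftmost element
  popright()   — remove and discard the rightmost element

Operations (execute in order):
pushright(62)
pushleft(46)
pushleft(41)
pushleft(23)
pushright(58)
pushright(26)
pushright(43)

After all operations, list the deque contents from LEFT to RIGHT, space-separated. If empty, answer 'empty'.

pushright(62): [62]
pushleft(46): [46, 62]
pushleft(41): [41, 46, 62]
pushleft(23): [23, 41, 46, 62]
pushright(58): [23, 41, 46, 62, 58]
pushright(26): [23, 41, 46, 62, 58, 26]
pushright(43): [23, 41, 46, 62, 58, 26, 43]

Answer: 23 41 46 62 58 26 43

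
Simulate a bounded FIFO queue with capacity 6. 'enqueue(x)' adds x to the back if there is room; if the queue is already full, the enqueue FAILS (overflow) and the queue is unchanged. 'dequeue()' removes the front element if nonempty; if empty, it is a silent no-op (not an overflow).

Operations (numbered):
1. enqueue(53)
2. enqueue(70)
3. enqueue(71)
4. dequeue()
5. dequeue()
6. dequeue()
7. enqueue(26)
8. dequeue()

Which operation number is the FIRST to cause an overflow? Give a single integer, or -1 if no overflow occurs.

1. enqueue(53): size=1
2. enqueue(70): size=2
3. enqueue(71): size=3
4. dequeue(): size=2
5. dequeue(): size=1
6. dequeue(): size=0
7. enqueue(26): size=1
8. dequeue(): size=0

Answer: -1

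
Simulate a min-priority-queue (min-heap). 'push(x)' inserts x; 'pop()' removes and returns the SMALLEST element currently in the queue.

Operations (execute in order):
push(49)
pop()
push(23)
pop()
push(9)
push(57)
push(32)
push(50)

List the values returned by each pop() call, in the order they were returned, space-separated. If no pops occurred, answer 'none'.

push(49): heap contents = [49]
pop() → 49: heap contents = []
push(23): heap contents = [23]
pop() → 23: heap contents = []
push(9): heap contents = [9]
push(57): heap contents = [9, 57]
push(32): heap contents = [9, 32, 57]
push(50): heap contents = [9, 32, 50, 57]

Answer: 49 23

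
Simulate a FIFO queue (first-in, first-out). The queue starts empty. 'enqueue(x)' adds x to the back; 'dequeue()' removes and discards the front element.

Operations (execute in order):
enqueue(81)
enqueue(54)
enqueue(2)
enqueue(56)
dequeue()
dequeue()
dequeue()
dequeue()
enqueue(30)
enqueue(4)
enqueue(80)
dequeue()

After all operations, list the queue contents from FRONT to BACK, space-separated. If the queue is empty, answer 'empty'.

Answer: 4 80

Derivation:
enqueue(81): [81]
enqueue(54): [81, 54]
enqueue(2): [81, 54, 2]
enqueue(56): [81, 54, 2, 56]
dequeue(): [54, 2, 56]
dequeue(): [2, 56]
dequeue(): [56]
dequeue(): []
enqueue(30): [30]
enqueue(4): [30, 4]
enqueue(80): [30, 4, 80]
dequeue(): [4, 80]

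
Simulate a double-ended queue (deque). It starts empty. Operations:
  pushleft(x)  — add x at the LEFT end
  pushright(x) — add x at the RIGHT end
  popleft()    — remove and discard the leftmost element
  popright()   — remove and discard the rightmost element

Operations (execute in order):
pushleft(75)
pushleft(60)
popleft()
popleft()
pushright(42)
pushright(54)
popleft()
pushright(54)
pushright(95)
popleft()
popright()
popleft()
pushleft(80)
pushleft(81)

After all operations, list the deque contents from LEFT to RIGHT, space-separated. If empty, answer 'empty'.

pushleft(75): [75]
pushleft(60): [60, 75]
popleft(): [75]
popleft(): []
pushright(42): [42]
pushright(54): [42, 54]
popleft(): [54]
pushright(54): [54, 54]
pushright(95): [54, 54, 95]
popleft(): [54, 95]
popright(): [54]
popleft(): []
pushleft(80): [80]
pushleft(81): [81, 80]

Answer: 81 80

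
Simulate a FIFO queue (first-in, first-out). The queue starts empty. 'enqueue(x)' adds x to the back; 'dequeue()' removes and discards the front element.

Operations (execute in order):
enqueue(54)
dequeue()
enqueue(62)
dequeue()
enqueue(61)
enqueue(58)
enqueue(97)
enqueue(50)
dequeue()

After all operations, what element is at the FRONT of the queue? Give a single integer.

Answer: 58

Derivation:
enqueue(54): queue = [54]
dequeue(): queue = []
enqueue(62): queue = [62]
dequeue(): queue = []
enqueue(61): queue = [61]
enqueue(58): queue = [61, 58]
enqueue(97): queue = [61, 58, 97]
enqueue(50): queue = [61, 58, 97, 50]
dequeue(): queue = [58, 97, 50]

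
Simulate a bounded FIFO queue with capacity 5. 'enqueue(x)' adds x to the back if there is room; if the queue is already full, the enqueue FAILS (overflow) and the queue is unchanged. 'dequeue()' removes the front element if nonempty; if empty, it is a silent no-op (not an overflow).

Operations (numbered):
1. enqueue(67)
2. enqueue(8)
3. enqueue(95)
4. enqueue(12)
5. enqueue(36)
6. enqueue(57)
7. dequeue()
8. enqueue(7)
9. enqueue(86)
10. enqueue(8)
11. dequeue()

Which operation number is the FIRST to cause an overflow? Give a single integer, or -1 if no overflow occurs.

1. enqueue(67): size=1
2. enqueue(8): size=2
3. enqueue(95): size=3
4. enqueue(12): size=4
5. enqueue(36): size=5
6. enqueue(57): size=5=cap → OVERFLOW (fail)
7. dequeue(): size=4
8. enqueue(7): size=5
9. enqueue(86): size=5=cap → OVERFLOW (fail)
10. enqueue(8): size=5=cap → OVERFLOW (fail)
11. dequeue(): size=4

Answer: 6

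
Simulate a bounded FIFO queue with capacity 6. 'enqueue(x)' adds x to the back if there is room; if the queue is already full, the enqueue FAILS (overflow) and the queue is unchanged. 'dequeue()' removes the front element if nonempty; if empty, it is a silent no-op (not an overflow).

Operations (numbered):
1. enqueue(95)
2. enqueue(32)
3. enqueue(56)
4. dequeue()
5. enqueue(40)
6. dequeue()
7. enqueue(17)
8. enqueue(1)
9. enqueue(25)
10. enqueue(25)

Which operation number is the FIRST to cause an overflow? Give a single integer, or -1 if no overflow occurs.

Answer: -1

Derivation:
1. enqueue(95): size=1
2. enqueue(32): size=2
3. enqueue(56): size=3
4. dequeue(): size=2
5. enqueue(40): size=3
6. dequeue(): size=2
7. enqueue(17): size=3
8. enqueue(1): size=4
9. enqueue(25): size=5
10. enqueue(25): size=6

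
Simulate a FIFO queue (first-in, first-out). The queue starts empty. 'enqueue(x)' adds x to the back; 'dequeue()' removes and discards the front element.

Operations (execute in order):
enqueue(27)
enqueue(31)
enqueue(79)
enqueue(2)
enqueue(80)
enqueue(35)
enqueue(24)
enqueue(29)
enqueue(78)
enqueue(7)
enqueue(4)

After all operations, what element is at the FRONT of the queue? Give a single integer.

Answer: 27

Derivation:
enqueue(27): queue = [27]
enqueue(31): queue = [27, 31]
enqueue(79): queue = [27, 31, 79]
enqueue(2): queue = [27, 31, 79, 2]
enqueue(80): queue = [27, 31, 79, 2, 80]
enqueue(35): queue = [27, 31, 79, 2, 80, 35]
enqueue(24): queue = [27, 31, 79, 2, 80, 35, 24]
enqueue(29): queue = [27, 31, 79, 2, 80, 35, 24, 29]
enqueue(78): queue = [27, 31, 79, 2, 80, 35, 24, 29, 78]
enqueue(7): queue = [27, 31, 79, 2, 80, 35, 24, 29, 78, 7]
enqueue(4): queue = [27, 31, 79, 2, 80, 35, 24, 29, 78, 7, 4]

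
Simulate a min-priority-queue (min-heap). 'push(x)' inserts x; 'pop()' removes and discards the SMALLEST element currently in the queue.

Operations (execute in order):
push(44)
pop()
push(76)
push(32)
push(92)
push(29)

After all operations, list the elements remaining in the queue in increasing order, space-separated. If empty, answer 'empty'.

push(44): heap contents = [44]
pop() → 44: heap contents = []
push(76): heap contents = [76]
push(32): heap contents = [32, 76]
push(92): heap contents = [32, 76, 92]
push(29): heap contents = [29, 32, 76, 92]

Answer: 29 32 76 92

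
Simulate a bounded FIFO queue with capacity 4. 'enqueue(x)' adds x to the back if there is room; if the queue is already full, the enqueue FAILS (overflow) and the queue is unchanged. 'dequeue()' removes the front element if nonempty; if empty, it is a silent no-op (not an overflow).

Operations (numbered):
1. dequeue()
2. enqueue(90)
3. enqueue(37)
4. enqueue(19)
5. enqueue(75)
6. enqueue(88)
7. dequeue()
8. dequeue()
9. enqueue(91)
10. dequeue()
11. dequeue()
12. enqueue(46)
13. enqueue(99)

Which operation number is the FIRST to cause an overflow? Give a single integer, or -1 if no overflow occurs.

Answer: 6

Derivation:
1. dequeue(): empty, no-op, size=0
2. enqueue(90): size=1
3. enqueue(37): size=2
4. enqueue(19): size=3
5. enqueue(75): size=4
6. enqueue(88): size=4=cap → OVERFLOW (fail)
7. dequeue(): size=3
8. dequeue(): size=2
9. enqueue(91): size=3
10. dequeue(): size=2
11. dequeue(): size=1
12. enqueue(46): size=2
13. enqueue(99): size=3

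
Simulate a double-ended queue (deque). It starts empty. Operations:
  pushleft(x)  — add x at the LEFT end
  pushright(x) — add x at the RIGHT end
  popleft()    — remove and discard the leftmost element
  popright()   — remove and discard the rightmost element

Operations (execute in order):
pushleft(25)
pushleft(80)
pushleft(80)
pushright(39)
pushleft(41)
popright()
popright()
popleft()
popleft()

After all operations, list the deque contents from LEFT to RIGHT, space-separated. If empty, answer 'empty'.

Answer: 80

Derivation:
pushleft(25): [25]
pushleft(80): [80, 25]
pushleft(80): [80, 80, 25]
pushright(39): [80, 80, 25, 39]
pushleft(41): [41, 80, 80, 25, 39]
popright(): [41, 80, 80, 25]
popright(): [41, 80, 80]
popleft(): [80, 80]
popleft(): [80]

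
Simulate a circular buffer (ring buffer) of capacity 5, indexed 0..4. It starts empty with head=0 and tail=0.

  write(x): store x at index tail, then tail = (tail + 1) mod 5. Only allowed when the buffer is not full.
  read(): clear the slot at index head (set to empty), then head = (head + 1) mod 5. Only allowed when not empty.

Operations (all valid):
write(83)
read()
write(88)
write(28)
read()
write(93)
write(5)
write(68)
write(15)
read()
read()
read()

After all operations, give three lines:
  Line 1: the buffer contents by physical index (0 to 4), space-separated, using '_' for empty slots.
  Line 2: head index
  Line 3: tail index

write(83): buf=[83 _ _ _ _], head=0, tail=1, size=1
read(): buf=[_ _ _ _ _], head=1, tail=1, size=0
write(88): buf=[_ 88 _ _ _], head=1, tail=2, size=1
write(28): buf=[_ 88 28 _ _], head=1, tail=3, size=2
read(): buf=[_ _ 28 _ _], head=2, tail=3, size=1
write(93): buf=[_ _ 28 93 _], head=2, tail=4, size=2
write(5): buf=[_ _ 28 93 5], head=2, tail=0, size=3
write(68): buf=[68 _ 28 93 5], head=2, tail=1, size=4
write(15): buf=[68 15 28 93 5], head=2, tail=2, size=5
read(): buf=[68 15 _ 93 5], head=3, tail=2, size=4
read(): buf=[68 15 _ _ 5], head=4, tail=2, size=3
read(): buf=[68 15 _ _ _], head=0, tail=2, size=2

Answer: 68 15 _ _ _
0
2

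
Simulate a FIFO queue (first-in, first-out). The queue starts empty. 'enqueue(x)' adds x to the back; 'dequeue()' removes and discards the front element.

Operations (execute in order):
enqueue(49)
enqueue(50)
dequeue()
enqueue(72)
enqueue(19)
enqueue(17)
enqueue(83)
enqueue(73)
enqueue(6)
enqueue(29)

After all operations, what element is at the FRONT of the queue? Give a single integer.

enqueue(49): queue = [49]
enqueue(50): queue = [49, 50]
dequeue(): queue = [50]
enqueue(72): queue = [50, 72]
enqueue(19): queue = [50, 72, 19]
enqueue(17): queue = [50, 72, 19, 17]
enqueue(83): queue = [50, 72, 19, 17, 83]
enqueue(73): queue = [50, 72, 19, 17, 83, 73]
enqueue(6): queue = [50, 72, 19, 17, 83, 73, 6]
enqueue(29): queue = [50, 72, 19, 17, 83, 73, 6, 29]

Answer: 50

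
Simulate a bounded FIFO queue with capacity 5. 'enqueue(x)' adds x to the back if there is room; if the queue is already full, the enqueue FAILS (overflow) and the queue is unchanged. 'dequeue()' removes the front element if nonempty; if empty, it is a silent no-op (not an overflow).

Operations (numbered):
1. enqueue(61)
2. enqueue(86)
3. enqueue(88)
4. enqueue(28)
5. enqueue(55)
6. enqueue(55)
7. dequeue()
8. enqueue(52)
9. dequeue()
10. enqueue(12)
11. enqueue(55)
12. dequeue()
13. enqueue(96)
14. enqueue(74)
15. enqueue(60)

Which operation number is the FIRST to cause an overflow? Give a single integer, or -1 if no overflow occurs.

1. enqueue(61): size=1
2. enqueue(86): size=2
3. enqueue(88): size=3
4. enqueue(28): size=4
5. enqueue(55): size=5
6. enqueue(55): size=5=cap → OVERFLOW (fail)
7. dequeue(): size=4
8. enqueue(52): size=5
9. dequeue(): size=4
10. enqueue(12): size=5
11. enqueue(55): size=5=cap → OVERFLOW (fail)
12. dequeue(): size=4
13. enqueue(96): size=5
14. enqueue(74): size=5=cap → OVERFLOW (fail)
15. enqueue(60): size=5=cap → OVERFLOW (fail)

Answer: 6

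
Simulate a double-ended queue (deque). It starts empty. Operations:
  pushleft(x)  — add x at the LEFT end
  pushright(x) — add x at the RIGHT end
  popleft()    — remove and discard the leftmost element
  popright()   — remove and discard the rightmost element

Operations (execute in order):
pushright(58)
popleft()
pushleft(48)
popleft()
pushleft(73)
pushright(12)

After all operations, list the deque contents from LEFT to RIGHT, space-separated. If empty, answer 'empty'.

pushright(58): [58]
popleft(): []
pushleft(48): [48]
popleft(): []
pushleft(73): [73]
pushright(12): [73, 12]

Answer: 73 12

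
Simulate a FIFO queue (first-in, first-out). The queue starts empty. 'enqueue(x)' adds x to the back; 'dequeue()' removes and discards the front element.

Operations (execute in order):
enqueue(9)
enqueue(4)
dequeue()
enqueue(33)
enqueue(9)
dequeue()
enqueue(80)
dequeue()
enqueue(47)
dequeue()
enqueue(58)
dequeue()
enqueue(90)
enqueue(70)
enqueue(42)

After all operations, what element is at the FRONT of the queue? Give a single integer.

enqueue(9): queue = [9]
enqueue(4): queue = [9, 4]
dequeue(): queue = [4]
enqueue(33): queue = [4, 33]
enqueue(9): queue = [4, 33, 9]
dequeue(): queue = [33, 9]
enqueue(80): queue = [33, 9, 80]
dequeue(): queue = [9, 80]
enqueue(47): queue = [9, 80, 47]
dequeue(): queue = [80, 47]
enqueue(58): queue = [80, 47, 58]
dequeue(): queue = [47, 58]
enqueue(90): queue = [47, 58, 90]
enqueue(70): queue = [47, 58, 90, 70]
enqueue(42): queue = [47, 58, 90, 70, 42]

Answer: 47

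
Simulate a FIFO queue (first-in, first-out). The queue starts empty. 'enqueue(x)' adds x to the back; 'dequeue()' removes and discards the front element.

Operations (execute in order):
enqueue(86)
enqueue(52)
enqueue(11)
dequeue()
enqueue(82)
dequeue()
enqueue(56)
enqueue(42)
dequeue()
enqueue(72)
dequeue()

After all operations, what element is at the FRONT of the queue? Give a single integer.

enqueue(86): queue = [86]
enqueue(52): queue = [86, 52]
enqueue(11): queue = [86, 52, 11]
dequeue(): queue = [52, 11]
enqueue(82): queue = [52, 11, 82]
dequeue(): queue = [11, 82]
enqueue(56): queue = [11, 82, 56]
enqueue(42): queue = [11, 82, 56, 42]
dequeue(): queue = [82, 56, 42]
enqueue(72): queue = [82, 56, 42, 72]
dequeue(): queue = [56, 42, 72]

Answer: 56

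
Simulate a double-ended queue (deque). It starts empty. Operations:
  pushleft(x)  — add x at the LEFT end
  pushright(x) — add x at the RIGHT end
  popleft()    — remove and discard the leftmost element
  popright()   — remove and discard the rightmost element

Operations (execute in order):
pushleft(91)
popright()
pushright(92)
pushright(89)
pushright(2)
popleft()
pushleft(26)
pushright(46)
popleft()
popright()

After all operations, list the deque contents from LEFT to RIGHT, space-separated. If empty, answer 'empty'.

Answer: 89 2

Derivation:
pushleft(91): [91]
popright(): []
pushright(92): [92]
pushright(89): [92, 89]
pushright(2): [92, 89, 2]
popleft(): [89, 2]
pushleft(26): [26, 89, 2]
pushright(46): [26, 89, 2, 46]
popleft(): [89, 2, 46]
popright(): [89, 2]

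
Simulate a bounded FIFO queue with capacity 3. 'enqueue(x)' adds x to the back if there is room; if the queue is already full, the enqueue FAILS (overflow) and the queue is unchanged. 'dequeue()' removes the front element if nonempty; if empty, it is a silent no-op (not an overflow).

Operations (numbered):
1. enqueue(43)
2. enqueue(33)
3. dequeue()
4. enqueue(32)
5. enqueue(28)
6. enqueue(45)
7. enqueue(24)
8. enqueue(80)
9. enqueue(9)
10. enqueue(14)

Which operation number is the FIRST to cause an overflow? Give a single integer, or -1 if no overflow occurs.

Answer: 6

Derivation:
1. enqueue(43): size=1
2. enqueue(33): size=2
3. dequeue(): size=1
4. enqueue(32): size=2
5. enqueue(28): size=3
6. enqueue(45): size=3=cap → OVERFLOW (fail)
7. enqueue(24): size=3=cap → OVERFLOW (fail)
8. enqueue(80): size=3=cap → OVERFLOW (fail)
9. enqueue(9): size=3=cap → OVERFLOW (fail)
10. enqueue(14): size=3=cap → OVERFLOW (fail)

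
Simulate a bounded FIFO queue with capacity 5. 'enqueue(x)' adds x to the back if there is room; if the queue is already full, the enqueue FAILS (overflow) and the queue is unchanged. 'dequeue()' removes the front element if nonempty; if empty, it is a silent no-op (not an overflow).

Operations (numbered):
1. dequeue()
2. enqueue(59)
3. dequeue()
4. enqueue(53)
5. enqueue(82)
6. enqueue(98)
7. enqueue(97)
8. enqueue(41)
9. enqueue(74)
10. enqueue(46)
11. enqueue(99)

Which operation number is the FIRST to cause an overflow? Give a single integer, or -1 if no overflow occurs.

1. dequeue(): empty, no-op, size=0
2. enqueue(59): size=1
3. dequeue(): size=0
4. enqueue(53): size=1
5. enqueue(82): size=2
6. enqueue(98): size=3
7. enqueue(97): size=4
8. enqueue(41): size=5
9. enqueue(74): size=5=cap → OVERFLOW (fail)
10. enqueue(46): size=5=cap → OVERFLOW (fail)
11. enqueue(99): size=5=cap → OVERFLOW (fail)

Answer: 9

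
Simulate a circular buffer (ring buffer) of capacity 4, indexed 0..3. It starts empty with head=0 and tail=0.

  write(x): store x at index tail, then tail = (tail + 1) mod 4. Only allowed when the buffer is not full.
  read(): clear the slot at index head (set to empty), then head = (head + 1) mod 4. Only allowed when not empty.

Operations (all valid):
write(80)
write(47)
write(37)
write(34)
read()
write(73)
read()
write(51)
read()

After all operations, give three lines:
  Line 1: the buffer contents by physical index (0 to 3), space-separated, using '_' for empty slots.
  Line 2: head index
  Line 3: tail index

write(80): buf=[80 _ _ _], head=0, tail=1, size=1
write(47): buf=[80 47 _ _], head=0, tail=2, size=2
write(37): buf=[80 47 37 _], head=0, tail=3, size=3
write(34): buf=[80 47 37 34], head=0, tail=0, size=4
read(): buf=[_ 47 37 34], head=1, tail=0, size=3
write(73): buf=[73 47 37 34], head=1, tail=1, size=4
read(): buf=[73 _ 37 34], head=2, tail=1, size=3
write(51): buf=[73 51 37 34], head=2, tail=2, size=4
read(): buf=[73 51 _ 34], head=3, tail=2, size=3

Answer: 73 51 _ 34
3
2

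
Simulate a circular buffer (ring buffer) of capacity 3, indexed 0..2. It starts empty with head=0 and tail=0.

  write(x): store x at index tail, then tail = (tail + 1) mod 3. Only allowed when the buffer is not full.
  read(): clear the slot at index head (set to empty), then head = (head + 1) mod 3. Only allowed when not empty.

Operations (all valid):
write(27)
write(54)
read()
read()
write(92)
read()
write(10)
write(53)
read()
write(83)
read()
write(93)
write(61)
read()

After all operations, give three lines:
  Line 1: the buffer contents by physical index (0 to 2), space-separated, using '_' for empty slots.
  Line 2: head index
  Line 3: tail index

Answer: 93 61 _
0
2

Derivation:
write(27): buf=[27 _ _], head=0, tail=1, size=1
write(54): buf=[27 54 _], head=0, tail=2, size=2
read(): buf=[_ 54 _], head=1, tail=2, size=1
read(): buf=[_ _ _], head=2, tail=2, size=0
write(92): buf=[_ _ 92], head=2, tail=0, size=1
read(): buf=[_ _ _], head=0, tail=0, size=0
write(10): buf=[10 _ _], head=0, tail=1, size=1
write(53): buf=[10 53 _], head=0, tail=2, size=2
read(): buf=[_ 53 _], head=1, tail=2, size=1
write(83): buf=[_ 53 83], head=1, tail=0, size=2
read(): buf=[_ _ 83], head=2, tail=0, size=1
write(93): buf=[93 _ 83], head=2, tail=1, size=2
write(61): buf=[93 61 83], head=2, tail=2, size=3
read(): buf=[93 61 _], head=0, tail=2, size=2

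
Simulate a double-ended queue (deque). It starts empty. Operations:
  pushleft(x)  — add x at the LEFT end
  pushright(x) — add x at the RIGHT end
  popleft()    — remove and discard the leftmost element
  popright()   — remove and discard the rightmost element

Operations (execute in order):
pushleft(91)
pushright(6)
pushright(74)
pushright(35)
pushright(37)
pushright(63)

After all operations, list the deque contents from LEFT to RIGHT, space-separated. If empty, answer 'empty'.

pushleft(91): [91]
pushright(6): [91, 6]
pushright(74): [91, 6, 74]
pushright(35): [91, 6, 74, 35]
pushright(37): [91, 6, 74, 35, 37]
pushright(63): [91, 6, 74, 35, 37, 63]

Answer: 91 6 74 35 37 63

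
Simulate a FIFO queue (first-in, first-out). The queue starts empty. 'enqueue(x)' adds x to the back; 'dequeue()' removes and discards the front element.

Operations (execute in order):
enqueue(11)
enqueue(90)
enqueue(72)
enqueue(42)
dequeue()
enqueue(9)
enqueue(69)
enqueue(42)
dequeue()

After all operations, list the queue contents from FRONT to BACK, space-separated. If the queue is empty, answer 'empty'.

Answer: 72 42 9 69 42

Derivation:
enqueue(11): [11]
enqueue(90): [11, 90]
enqueue(72): [11, 90, 72]
enqueue(42): [11, 90, 72, 42]
dequeue(): [90, 72, 42]
enqueue(9): [90, 72, 42, 9]
enqueue(69): [90, 72, 42, 9, 69]
enqueue(42): [90, 72, 42, 9, 69, 42]
dequeue(): [72, 42, 9, 69, 42]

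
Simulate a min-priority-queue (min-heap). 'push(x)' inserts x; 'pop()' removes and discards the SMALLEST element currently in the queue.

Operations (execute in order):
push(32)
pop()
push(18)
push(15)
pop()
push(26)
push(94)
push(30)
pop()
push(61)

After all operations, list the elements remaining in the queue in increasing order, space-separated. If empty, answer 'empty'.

push(32): heap contents = [32]
pop() → 32: heap contents = []
push(18): heap contents = [18]
push(15): heap contents = [15, 18]
pop() → 15: heap contents = [18]
push(26): heap contents = [18, 26]
push(94): heap contents = [18, 26, 94]
push(30): heap contents = [18, 26, 30, 94]
pop() → 18: heap contents = [26, 30, 94]
push(61): heap contents = [26, 30, 61, 94]

Answer: 26 30 61 94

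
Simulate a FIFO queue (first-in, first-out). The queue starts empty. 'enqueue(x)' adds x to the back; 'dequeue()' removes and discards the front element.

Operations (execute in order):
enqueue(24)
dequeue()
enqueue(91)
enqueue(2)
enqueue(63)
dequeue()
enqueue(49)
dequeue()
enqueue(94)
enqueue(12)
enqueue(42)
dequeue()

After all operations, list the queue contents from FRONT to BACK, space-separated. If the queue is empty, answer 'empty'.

Answer: 49 94 12 42

Derivation:
enqueue(24): [24]
dequeue(): []
enqueue(91): [91]
enqueue(2): [91, 2]
enqueue(63): [91, 2, 63]
dequeue(): [2, 63]
enqueue(49): [2, 63, 49]
dequeue(): [63, 49]
enqueue(94): [63, 49, 94]
enqueue(12): [63, 49, 94, 12]
enqueue(42): [63, 49, 94, 12, 42]
dequeue(): [49, 94, 12, 42]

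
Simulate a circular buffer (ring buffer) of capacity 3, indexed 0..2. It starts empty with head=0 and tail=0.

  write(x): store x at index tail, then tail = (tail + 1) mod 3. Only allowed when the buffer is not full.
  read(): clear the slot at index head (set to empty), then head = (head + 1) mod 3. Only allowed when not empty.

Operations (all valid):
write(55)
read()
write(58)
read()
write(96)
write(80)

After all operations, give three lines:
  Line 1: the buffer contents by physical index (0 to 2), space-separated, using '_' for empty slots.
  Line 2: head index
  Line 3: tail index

write(55): buf=[55 _ _], head=0, tail=1, size=1
read(): buf=[_ _ _], head=1, tail=1, size=0
write(58): buf=[_ 58 _], head=1, tail=2, size=1
read(): buf=[_ _ _], head=2, tail=2, size=0
write(96): buf=[_ _ 96], head=2, tail=0, size=1
write(80): buf=[80 _ 96], head=2, tail=1, size=2

Answer: 80 _ 96
2
1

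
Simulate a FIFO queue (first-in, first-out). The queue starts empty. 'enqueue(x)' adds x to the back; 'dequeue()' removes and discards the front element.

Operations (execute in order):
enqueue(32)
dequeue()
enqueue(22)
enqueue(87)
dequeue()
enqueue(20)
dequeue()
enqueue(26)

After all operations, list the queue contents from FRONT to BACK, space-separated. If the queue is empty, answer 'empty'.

enqueue(32): [32]
dequeue(): []
enqueue(22): [22]
enqueue(87): [22, 87]
dequeue(): [87]
enqueue(20): [87, 20]
dequeue(): [20]
enqueue(26): [20, 26]

Answer: 20 26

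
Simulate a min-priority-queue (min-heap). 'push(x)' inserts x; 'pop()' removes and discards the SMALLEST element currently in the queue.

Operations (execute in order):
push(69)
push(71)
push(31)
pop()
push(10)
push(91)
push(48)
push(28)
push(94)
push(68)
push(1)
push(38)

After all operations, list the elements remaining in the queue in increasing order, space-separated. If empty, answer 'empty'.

Answer: 1 10 28 38 48 68 69 71 91 94

Derivation:
push(69): heap contents = [69]
push(71): heap contents = [69, 71]
push(31): heap contents = [31, 69, 71]
pop() → 31: heap contents = [69, 71]
push(10): heap contents = [10, 69, 71]
push(91): heap contents = [10, 69, 71, 91]
push(48): heap contents = [10, 48, 69, 71, 91]
push(28): heap contents = [10, 28, 48, 69, 71, 91]
push(94): heap contents = [10, 28, 48, 69, 71, 91, 94]
push(68): heap contents = [10, 28, 48, 68, 69, 71, 91, 94]
push(1): heap contents = [1, 10, 28, 48, 68, 69, 71, 91, 94]
push(38): heap contents = [1, 10, 28, 38, 48, 68, 69, 71, 91, 94]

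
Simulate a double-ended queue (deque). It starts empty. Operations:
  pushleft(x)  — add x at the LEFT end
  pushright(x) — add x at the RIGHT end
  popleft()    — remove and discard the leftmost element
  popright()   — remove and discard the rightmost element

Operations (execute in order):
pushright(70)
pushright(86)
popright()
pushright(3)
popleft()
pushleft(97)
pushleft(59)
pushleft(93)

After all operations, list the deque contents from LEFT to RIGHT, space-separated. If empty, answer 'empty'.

Answer: 93 59 97 3

Derivation:
pushright(70): [70]
pushright(86): [70, 86]
popright(): [70]
pushright(3): [70, 3]
popleft(): [3]
pushleft(97): [97, 3]
pushleft(59): [59, 97, 3]
pushleft(93): [93, 59, 97, 3]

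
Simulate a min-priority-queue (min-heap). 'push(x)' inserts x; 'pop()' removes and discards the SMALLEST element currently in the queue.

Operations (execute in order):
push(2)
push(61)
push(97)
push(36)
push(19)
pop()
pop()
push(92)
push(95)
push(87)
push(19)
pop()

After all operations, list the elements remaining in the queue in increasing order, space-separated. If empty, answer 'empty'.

push(2): heap contents = [2]
push(61): heap contents = [2, 61]
push(97): heap contents = [2, 61, 97]
push(36): heap contents = [2, 36, 61, 97]
push(19): heap contents = [2, 19, 36, 61, 97]
pop() → 2: heap contents = [19, 36, 61, 97]
pop() → 19: heap contents = [36, 61, 97]
push(92): heap contents = [36, 61, 92, 97]
push(95): heap contents = [36, 61, 92, 95, 97]
push(87): heap contents = [36, 61, 87, 92, 95, 97]
push(19): heap contents = [19, 36, 61, 87, 92, 95, 97]
pop() → 19: heap contents = [36, 61, 87, 92, 95, 97]

Answer: 36 61 87 92 95 97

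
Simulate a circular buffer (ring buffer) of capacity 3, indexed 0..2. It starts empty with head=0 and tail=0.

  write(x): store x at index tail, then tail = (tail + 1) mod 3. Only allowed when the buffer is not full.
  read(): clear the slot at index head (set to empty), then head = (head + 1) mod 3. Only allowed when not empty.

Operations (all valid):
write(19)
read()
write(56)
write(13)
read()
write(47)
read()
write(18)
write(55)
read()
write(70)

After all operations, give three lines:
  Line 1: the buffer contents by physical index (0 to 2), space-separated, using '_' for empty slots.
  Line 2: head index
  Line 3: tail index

Answer: 70 18 55
1
1

Derivation:
write(19): buf=[19 _ _], head=0, tail=1, size=1
read(): buf=[_ _ _], head=1, tail=1, size=0
write(56): buf=[_ 56 _], head=1, tail=2, size=1
write(13): buf=[_ 56 13], head=1, tail=0, size=2
read(): buf=[_ _ 13], head=2, tail=0, size=1
write(47): buf=[47 _ 13], head=2, tail=1, size=2
read(): buf=[47 _ _], head=0, tail=1, size=1
write(18): buf=[47 18 _], head=0, tail=2, size=2
write(55): buf=[47 18 55], head=0, tail=0, size=3
read(): buf=[_ 18 55], head=1, tail=0, size=2
write(70): buf=[70 18 55], head=1, tail=1, size=3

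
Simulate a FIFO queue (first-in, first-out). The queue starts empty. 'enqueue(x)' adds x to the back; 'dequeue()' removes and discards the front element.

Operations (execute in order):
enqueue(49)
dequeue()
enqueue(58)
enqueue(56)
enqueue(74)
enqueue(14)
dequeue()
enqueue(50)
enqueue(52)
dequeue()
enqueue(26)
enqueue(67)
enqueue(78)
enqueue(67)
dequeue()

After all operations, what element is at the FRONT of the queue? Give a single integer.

Answer: 14

Derivation:
enqueue(49): queue = [49]
dequeue(): queue = []
enqueue(58): queue = [58]
enqueue(56): queue = [58, 56]
enqueue(74): queue = [58, 56, 74]
enqueue(14): queue = [58, 56, 74, 14]
dequeue(): queue = [56, 74, 14]
enqueue(50): queue = [56, 74, 14, 50]
enqueue(52): queue = [56, 74, 14, 50, 52]
dequeue(): queue = [74, 14, 50, 52]
enqueue(26): queue = [74, 14, 50, 52, 26]
enqueue(67): queue = [74, 14, 50, 52, 26, 67]
enqueue(78): queue = [74, 14, 50, 52, 26, 67, 78]
enqueue(67): queue = [74, 14, 50, 52, 26, 67, 78, 67]
dequeue(): queue = [14, 50, 52, 26, 67, 78, 67]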